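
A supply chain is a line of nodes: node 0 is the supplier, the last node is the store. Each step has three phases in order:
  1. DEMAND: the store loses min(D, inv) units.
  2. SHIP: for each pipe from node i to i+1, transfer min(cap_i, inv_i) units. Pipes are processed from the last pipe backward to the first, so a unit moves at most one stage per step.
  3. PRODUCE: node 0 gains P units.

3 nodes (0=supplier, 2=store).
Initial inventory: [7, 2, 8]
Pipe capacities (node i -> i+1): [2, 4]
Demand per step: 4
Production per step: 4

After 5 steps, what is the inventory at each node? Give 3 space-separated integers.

Step 1: demand=4,sold=4 ship[1->2]=2 ship[0->1]=2 prod=4 -> inv=[9 2 6]
Step 2: demand=4,sold=4 ship[1->2]=2 ship[0->1]=2 prod=4 -> inv=[11 2 4]
Step 3: demand=4,sold=4 ship[1->2]=2 ship[0->1]=2 prod=4 -> inv=[13 2 2]
Step 4: demand=4,sold=2 ship[1->2]=2 ship[0->1]=2 prod=4 -> inv=[15 2 2]
Step 5: demand=4,sold=2 ship[1->2]=2 ship[0->1]=2 prod=4 -> inv=[17 2 2]

17 2 2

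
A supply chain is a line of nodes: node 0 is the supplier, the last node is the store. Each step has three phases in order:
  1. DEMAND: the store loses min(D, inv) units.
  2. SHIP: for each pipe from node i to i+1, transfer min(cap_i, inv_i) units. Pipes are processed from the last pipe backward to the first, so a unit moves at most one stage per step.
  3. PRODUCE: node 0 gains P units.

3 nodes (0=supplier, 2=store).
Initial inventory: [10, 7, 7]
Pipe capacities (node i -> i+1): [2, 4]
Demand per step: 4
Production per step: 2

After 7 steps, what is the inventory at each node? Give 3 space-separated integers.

Step 1: demand=4,sold=4 ship[1->2]=4 ship[0->1]=2 prod=2 -> inv=[10 5 7]
Step 2: demand=4,sold=4 ship[1->2]=4 ship[0->1]=2 prod=2 -> inv=[10 3 7]
Step 3: demand=4,sold=4 ship[1->2]=3 ship[0->1]=2 prod=2 -> inv=[10 2 6]
Step 4: demand=4,sold=4 ship[1->2]=2 ship[0->1]=2 prod=2 -> inv=[10 2 4]
Step 5: demand=4,sold=4 ship[1->2]=2 ship[0->1]=2 prod=2 -> inv=[10 2 2]
Step 6: demand=4,sold=2 ship[1->2]=2 ship[0->1]=2 prod=2 -> inv=[10 2 2]
Step 7: demand=4,sold=2 ship[1->2]=2 ship[0->1]=2 prod=2 -> inv=[10 2 2]

10 2 2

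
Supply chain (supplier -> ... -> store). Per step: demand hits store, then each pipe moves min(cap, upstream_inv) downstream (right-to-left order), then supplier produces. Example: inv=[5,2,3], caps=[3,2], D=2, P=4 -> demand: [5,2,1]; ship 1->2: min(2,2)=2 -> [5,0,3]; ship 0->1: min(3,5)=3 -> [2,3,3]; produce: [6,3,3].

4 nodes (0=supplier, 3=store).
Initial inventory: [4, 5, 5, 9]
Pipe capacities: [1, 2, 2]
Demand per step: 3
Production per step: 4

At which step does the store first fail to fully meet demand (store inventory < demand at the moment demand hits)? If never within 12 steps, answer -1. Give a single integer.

Step 1: demand=3,sold=3 ship[2->3]=2 ship[1->2]=2 ship[0->1]=1 prod=4 -> [7 4 5 8]
Step 2: demand=3,sold=3 ship[2->3]=2 ship[1->2]=2 ship[0->1]=1 prod=4 -> [10 3 5 7]
Step 3: demand=3,sold=3 ship[2->3]=2 ship[1->2]=2 ship[0->1]=1 prod=4 -> [13 2 5 6]
Step 4: demand=3,sold=3 ship[2->3]=2 ship[1->2]=2 ship[0->1]=1 prod=4 -> [16 1 5 5]
Step 5: demand=3,sold=3 ship[2->3]=2 ship[1->2]=1 ship[0->1]=1 prod=4 -> [19 1 4 4]
Step 6: demand=3,sold=3 ship[2->3]=2 ship[1->2]=1 ship[0->1]=1 prod=4 -> [22 1 3 3]
Step 7: demand=3,sold=3 ship[2->3]=2 ship[1->2]=1 ship[0->1]=1 prod=4 -> [25 1 2 2]
Step 8: demand=3,sold=2 ship[2->3]=2 ship[1->2]=1 ship[0->1]=1 prod=4 -> [28 1 1 2]
Step 9: demand=3,sold=2 ship[2->3]=1 ship[1->2]=1 ship[0->1]=1 prod=4 -> [31 1 1 1]
Step 10: demand=3,sold=1 ship[2->3]=1 ship[1->2]=1 ship[0->1]=1 prod=4 -> [34 1 1 1]
Step 11: demand=3,sold=1 ship[2->3]=1 ship[1->2]=1 ship[0->1]=1 prod=4 -> [37 1 1 1]
Step 12: demand=3,sold=1 ship[2->3]=1 ship[1->2]=1 ship[0->1]=1 prod=4 -> [40 1 1 1]
First stockout at step 8

8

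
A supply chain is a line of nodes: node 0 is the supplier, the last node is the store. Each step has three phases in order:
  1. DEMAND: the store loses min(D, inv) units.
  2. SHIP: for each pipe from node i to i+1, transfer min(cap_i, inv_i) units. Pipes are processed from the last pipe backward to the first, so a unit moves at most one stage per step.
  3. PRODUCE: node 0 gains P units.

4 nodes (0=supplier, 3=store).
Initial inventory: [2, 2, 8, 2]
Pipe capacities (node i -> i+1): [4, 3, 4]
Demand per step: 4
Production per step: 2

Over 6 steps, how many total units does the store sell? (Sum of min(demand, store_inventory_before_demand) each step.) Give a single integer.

Step 1: sold=2 (running total=2) -> [2 2 6 4]
Step 2: sold=4 (running total=6) -> [2 2 4 4]
Step 3: sold=4 (running total=10) -> [2 2 2 4]
Step 4: sold=4 (running total=14) -> [2 2 2 2]
Step 5: sold=2 (running total=16) -> [2 2 2 2]
Step 6: sold=2 (running total=18) -> [2 2 2 2]

Answer: 18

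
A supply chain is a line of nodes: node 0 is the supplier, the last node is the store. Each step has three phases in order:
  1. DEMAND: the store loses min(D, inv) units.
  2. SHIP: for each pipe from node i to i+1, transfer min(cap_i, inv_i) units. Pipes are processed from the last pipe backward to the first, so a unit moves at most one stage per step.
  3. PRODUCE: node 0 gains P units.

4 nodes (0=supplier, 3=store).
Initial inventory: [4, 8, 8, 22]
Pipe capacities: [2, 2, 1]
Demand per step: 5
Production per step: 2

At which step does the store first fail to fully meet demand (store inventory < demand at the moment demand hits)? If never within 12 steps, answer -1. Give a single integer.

Step 1: demand=5,sold=5 ship[2->3]=1 ship[1->2]=2 ship[0->1]=2 prod=2 -> [4 8 9 18]
Step 2: demand=5,sold=5 ship[2->3]=1 ship[1->2]=2 ship[0->1]=2 prod=2 -> [4 8 10 14]
Step 3: demand=5,sold=5 ship[2->3]=1 ship[1->2]=2 ship[0->1]=2 prod=2 -> [4 8 11 10]
Step 4: demand=5,sold=5 ship[2->3]=1 ship[1->2]=2 ship[0->1]=2 prod=2 -> [4 8 12 6]
Step 5: demand=5,sold=5 ship[2->3]=1 ship[1->2]=2 ship[0->1]=2 prod=2 -> [4 8 13 2]
Step 6: demand=5,sold=2 ship[2->3]=1 ship[1->2]=2 ship[0->1]=2 prod=2 -> [4 8 14 1]
Step 7: demand=5,sold=1 ship[2->3]=1 ship[1->2]=2 ship[0->1]=2 prod=2 -> [4 8 15 1]
Step 8: demand=5,sold=1 ship[2->3]=1 ship[1->2]=2 ship[0->1]=2 prod=2 -> [4 8 16 1]
Step 9: demand=5,sold=1 ship[2->3]=1 ship[1->2]=2 ship[0->1]=2 prod=2 -> [4 8 17 1]
Step 10: demand=5,sold=1 ship[2->3]=1 ship[1->2]=2 ship[0->1]=2 prod=2 -> [4 8 18 1]
Step 11: demand=5,sold=1 ship[2->3]=1 ship[1->2]=2 ship[0->1]=2 prod=2 -> [4 8 19 1]
Step 12: demand=5,sold=1 ship[2->3]=1 ship[1->2]=2 ship[0->1]=2 prod=2 -> [4 8 20 1]
First stockout at step 6

6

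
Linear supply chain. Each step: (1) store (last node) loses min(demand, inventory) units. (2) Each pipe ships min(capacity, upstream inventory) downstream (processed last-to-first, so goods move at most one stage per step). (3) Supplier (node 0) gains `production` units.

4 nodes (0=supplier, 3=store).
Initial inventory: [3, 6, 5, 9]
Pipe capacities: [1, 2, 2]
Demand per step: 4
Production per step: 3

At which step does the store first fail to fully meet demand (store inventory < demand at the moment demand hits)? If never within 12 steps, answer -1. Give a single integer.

Step 1: demand=4,sold=4 ship[2->3]=2 ship[1->2]=2 ship[0->1]=1 prod=3 -> [5 5 5 7]
Step 2: demand=4,sold=4 ship[2->3]=2 ship[1->2]=2 ship[0->1]=1 prod=3 -> [7 4 5 5]
Step 3: demand=4,sold=4 ship[2->3]=2 ship[1->2]=2 ship[0->1]=1 prod=3 -> [9 3 5 3]
Step 4: demand=4,sold=3 ship[2->3]=2 ship[1->2]=2 ship[0->1]=1 prod=3 -> [11 2 5 2]
Step 5: demand=4,sold=2 ship[2->3]=2 ship[1->2]=2 ship[0->1]=1 prod=3 -> [13 1 5 2]
Step 6: demand=4,sold=2 ship[2->3]=2 ship[1->2]=1 ship[0->1]=1 prod=3 -> [15 1 4 2]
Step 7: demand=4,sold=2 ship[2->3]=2 ship[1->2]=1 ship[0->1]=1 prod=3 -> [17 1 3 2]
Step 8: demand=4,sold=2 ship[2->3]=2 ship[1->2]=1 ship[0->1]=1 prod=3 -> [19 1 2 2]
Step 9: demand=4,sold=2 ship[2->3]=2 ship[1->2]=1 ship[0->1]=1 prod=3 -> [21 1 1 2]
Step 10: demand=4,sold=2 ship[2->3]=1 ship[1->2]=1 ship[0->1]=1 prod=3 -> [23 1 1 1]
Step 11: demand=4,sold=1 ship[2->3]=1 ship[1->2]=1 ship[0->1]=1 prod=3 -> [25 1 1 1]
Step 12: demand=4,sold=1 ship[2->3]=1 ship[1->2]=1 ship[0->1]=1 prod=3 -> [27 1 1 1]
First stockout at step 4

4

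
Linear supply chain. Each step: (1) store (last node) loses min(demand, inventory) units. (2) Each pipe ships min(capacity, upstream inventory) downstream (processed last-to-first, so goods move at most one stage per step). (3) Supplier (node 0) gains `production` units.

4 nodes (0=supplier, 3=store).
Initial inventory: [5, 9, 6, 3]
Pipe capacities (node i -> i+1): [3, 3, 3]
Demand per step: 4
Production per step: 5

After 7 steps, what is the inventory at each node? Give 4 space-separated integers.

Step 1: demand=4,sold=3 ship[2->3]=3 ship[1->2]=3 ship[0->1]=3 prod=5 -> inv=[7 9 6 3]
Step 2: demand=4,sold=3 ship[2->3]=3 ship[1->2]=3 ship[0->1]=3 prod=5 -> inv=[9 9 6 3]
Step 3: demand=4,sold=3 ship[2->3]=3 ship[1->2]=3 ship[0->1]=3 prod=5 -> inv=[11 9 6 3]
Step 4: demand=4,sold=3 ship[2->3]=3 ship[1->2]=3 ship[0->1]=3 prod=5 -> inv=[13 9 6 3]
Step 5: demand=4,sold=3 ship[2->3]=3 ship[1->2]=3 ship[0->1]=3 prod=5 -> inv=[15 9 6 3]
Step 6: demand=4,sold=3 ship[2->3]=3 ship[1->2]=3 ship[0->1]=3 prod=5 -> inv=[17 9 6 3]
Step 7: demand=4,sold=3 ship[2->3]=3 ship[1->2]=3 ship[0->1]=3 prod=5 -> inv=[19 9 6 3]

19 9 6 3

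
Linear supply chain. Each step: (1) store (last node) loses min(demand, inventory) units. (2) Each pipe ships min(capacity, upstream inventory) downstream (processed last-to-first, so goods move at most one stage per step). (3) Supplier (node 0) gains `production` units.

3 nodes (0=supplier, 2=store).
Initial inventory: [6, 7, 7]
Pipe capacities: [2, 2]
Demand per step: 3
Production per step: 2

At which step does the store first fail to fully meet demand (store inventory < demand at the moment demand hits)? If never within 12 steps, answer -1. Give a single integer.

Step 1: demand=3,sold=3 ship[1->2]=2 ship[0->1]=2 prod=2 -> [6 7 6]
Step 2: demand=3,sold=3 ship[1->2]=2 ship[0->1]=2 prod=2 -> [6 7 5]
Step 3: demand=3,sold=3 ship[1->2]=2 ship[0->1]=2 prod=2 -> [6 7 4]
Step 4: demand=3,sold=3 ship[1->2]=2 ship[0->1]=2 prod=2 -> [6 7 3]
Step 5: demand=3,sold=3 ship[1->2]=2 ship[0->1]=2 prod=2 -> [6 7 2]
Step 6: demand=3,sold=2 ship[1->2]=2 ship[0->1]=2 prod=2 -> [6 7 2]
Step 7: demand=3,sold=2 ship[1->2]=2 ship[0->1]=2 prod=2 -> [6 7 2]
Step 8: demand=3,sold=2 ship[1->2]=2 ship[0->1]=2 prod=2 -> [6 7 2]
Step 9: demand=3,sold=2 ship[1->2]=2 ship[0->1]=2 prod=2 -> [6 7 2]
Step 10: demand=3,sold=2 ship[1->2]=2 ship[0->1]=2 prod=2 -> [6 7 2]
Step 11: demand=3,sold=2 ship[1->2]=2 ship[0->1]=2 prod=2 -> [6 7 2]
Step 12: demand=3,sold=2 ship[1->2]=2 ship[0->1]=2 prod=2 -> [6 7 2]
First stockout at step 6

6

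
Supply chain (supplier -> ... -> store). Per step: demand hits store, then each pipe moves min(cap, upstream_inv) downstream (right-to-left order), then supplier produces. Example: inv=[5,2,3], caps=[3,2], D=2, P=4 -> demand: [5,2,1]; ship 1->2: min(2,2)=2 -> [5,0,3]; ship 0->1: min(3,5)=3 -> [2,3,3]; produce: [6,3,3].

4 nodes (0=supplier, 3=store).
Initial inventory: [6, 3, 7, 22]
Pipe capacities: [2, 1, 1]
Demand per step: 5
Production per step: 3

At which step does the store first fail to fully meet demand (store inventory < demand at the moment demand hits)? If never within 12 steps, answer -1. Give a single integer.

Step 1: demand=5,sold=5 ship[2->3]=1 ship[1->2]=1 ship[0->1]=2 prod=3 -> [7 4 7 18]
Step 2: demand=5,sold=5 ship[2->3]=1 ship[1->2]=1 ship[0->1]=2 prod=3 -> [8 5 7 14]
Step 3: demand=5,sold=5 ship[2->3]=1 ship[1->2]=1 ship[0->1]=2 prod=3 -> [9 6 7 10]
Step 4: demand=5,sold=5 ship[2->3]=1 ship[1->2]=1 ship[0->1]=2 prod=3 -> [10 7 7 6]
Step 5: demand=5,sold=5 ship[2->3]=1 ship[1->2]=1 ship[0->1]=2 prod=3 -> [11 8 7 2]
Step 6: demand=5,sold=2 ship[2->3]=1 ship[1->2]=1 ship[0->1]=2 prod=3 -> [12 9 7 1]
Step 7: demand=5,sold=1 ship[2->3]=1 ship[1->2]=1 ship[0->1]=2 prod=3 -> [13 10 7 1]
Step 8: demand=5,sold=1 ship[2->3]=1 ship[1->2]=1 ship[0->1]=2 prod=3 -> [14 11 7 1]
Step 9: demand=5,sold=1 ship[2->3]=1 ship[1->2]=1 ship[0->1]=2 prod=3 -> [15 12 7 1]
Step 10: demand=5,sold=1 ship[2->3]=1 ship[1->2]=1 ship[0->1]=2 prod=3 -> [16 13 7 1]
Step 11: demand=5,sold=1 ship[2->3]=1 ship[1->2]=1 ship[0->1]=2 prod=3 -> [17 14 7 1]
Step 12: demand=5,sold=1 ship[2->3]=1 ship[1->2]=1 ship[0->1]=2 prod=3 -> [18 15 7 1]
First stockout at step 6

6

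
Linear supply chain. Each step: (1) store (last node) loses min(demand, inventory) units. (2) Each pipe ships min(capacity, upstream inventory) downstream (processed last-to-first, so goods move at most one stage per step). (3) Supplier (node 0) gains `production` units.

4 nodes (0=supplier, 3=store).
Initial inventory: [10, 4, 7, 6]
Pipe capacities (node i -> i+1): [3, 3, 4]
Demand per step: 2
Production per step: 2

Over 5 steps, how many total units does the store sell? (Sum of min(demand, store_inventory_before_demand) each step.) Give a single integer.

Answer: 10

Derivation:
Step 1: sold=2 (running total=2) -> [9 4 6 8]
Step 2: sold=2 (running total=4) -> [8 4 5 10]
Step 3: sold=2 (running total=6) -> [7 4 4 12]
Step 4: sold=2 (running total=8) -> [6 4 3 14]
Step 5: sold=2 (running total=10) -> [5 4 3 15]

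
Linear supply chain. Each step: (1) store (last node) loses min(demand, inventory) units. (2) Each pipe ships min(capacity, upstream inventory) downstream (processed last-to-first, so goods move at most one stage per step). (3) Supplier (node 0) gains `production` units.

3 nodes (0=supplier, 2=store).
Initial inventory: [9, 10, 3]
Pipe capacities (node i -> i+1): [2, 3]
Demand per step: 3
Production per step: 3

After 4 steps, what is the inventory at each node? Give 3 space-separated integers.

Step 1: demand=3,sold=3 ship[1->2]=3 ship[0->1]=2 prod=3 -> inv=[10 9 3]
Step 2: demand=3,sold=3 ship[1->2]=3 ship[0->1]=2 prod=3 -> inv=[11 8 3]
Step 3: demand=3,sold=3 ship[1->2]=3 ship[0->1]=2 prod=3 -> inv=[12 7 3]
Step 4: demand=3,sold=3 ship[1->2]=3 ship[0->1]=2 prod=3 -> inv=[13 6 3]

13 6 3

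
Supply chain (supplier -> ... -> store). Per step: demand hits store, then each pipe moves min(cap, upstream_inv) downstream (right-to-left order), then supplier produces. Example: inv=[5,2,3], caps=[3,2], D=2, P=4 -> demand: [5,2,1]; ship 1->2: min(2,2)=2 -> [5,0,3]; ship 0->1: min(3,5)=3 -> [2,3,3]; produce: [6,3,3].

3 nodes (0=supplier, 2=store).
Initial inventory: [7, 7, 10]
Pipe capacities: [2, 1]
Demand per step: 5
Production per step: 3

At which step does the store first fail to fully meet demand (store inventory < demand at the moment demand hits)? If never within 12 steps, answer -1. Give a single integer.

Step 1: demand=5,sold=5 ship[1->2]=1 ship[0->1]=2 prod=3 -> [8 8 6]
Step 2: demand=5,sold=5 ship[1->2]=1 ship[0->1]=2 prod=3 -> [9 9 2]
Step 3: demand=5,sold=2 ship[1->2]=1 ship[0->1]=2 prod=3 -> [10 10 1]
Step 4: demand=5,sold=1 ship[1->2]=1 ship[0->1]=2 prod=3 -> [11 11 1]
Step 5: demand=5,sold=1 ship[1->2]=1 ship[0->1]=2 prod=3 -> [12 12 1]
Step 6: demand=5,sold=1 ship[1->2]=1 ship[0->1]=2 prod=3 -> [13 13 1]
Step 7: demand=5,sold=1 ship[1->2]=1 ship[0->1]=2 prod=3 -> [14 14 1]
Step 8: demand=5,sold=1 ship[1->2]=1 ship[0->1]=2 prod=3 -> [15 15 1]
Step 9: demand=5,sold=1 ship[1->2]=1 ship[0->1]=2 prod=3 -> [16 16 1]
Step 10: demand=5,sold=1 ship[1->2]=1 ship[0->1]=2 prod=3 -> [17 17 1]
Step 11: demand=5,sold=1 ship[1->2]=1 ship[0->1]=2 prod=3 -> [18 18 1]
Step 12: demand=5,sold=1 ship[1->2]=1 ship[0->1]=2 prod=3 -> [19 19 1]
First stockout at step 3

3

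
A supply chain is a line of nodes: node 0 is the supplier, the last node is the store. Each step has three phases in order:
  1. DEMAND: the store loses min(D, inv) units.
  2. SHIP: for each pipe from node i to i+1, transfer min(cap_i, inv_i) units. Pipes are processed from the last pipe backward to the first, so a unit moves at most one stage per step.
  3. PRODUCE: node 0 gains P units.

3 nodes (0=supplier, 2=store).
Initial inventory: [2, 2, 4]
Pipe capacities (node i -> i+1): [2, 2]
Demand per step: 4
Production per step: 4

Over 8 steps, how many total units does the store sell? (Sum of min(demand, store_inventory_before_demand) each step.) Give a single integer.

Step 1: sold=4 (running total=4) -> [4 2 2]
Step 2: sold=2 (running total=6) -> [6 2 2]
Step 3: sold=2 (running total=8) -> [8 2 2]
Step 4: sold=2 (running total=10) -> [10 2 2]
Step 5: sold=2 (running total=12) -> [12 2 2]
Step 6: sold=2 (running total=14) -> [14 2 2]
Step 7: sold=2 (running total=16) -> [16 2 2]
Step 8: sold=2 (running total=18) -> [18 2 2]

Answer: 18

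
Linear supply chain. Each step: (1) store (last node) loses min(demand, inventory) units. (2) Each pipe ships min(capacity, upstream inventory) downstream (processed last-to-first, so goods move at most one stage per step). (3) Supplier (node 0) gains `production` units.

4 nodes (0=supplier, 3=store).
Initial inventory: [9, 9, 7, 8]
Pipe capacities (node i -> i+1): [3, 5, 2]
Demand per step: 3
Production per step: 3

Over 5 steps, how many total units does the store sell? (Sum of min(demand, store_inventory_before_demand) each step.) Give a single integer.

Step 1: sold=3 (running total=3) -> [9 7 10 7]
Step 2: sold=3 (running total=6) -> [9 5 13 6]
Step 3: sold=3 (running total=9) -> [9 3 16 5]
Step 4: sold=3 (running total=12) -> [9 3 17 4]
Step 5: sold=3 (running total=15) -> [9 3 18 3]

Answer: 15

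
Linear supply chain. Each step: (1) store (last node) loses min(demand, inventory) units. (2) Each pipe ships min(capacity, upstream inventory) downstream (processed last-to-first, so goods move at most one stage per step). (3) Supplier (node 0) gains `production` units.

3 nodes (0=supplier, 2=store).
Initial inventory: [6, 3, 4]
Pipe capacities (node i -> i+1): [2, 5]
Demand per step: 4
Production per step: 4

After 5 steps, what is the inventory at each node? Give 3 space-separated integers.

Step 1: demand=4,sold=4 ship[1->2]=3 ship[0->1]=2 prod=4 -> inv=[8 2 3]
Step 2: demand=4,sold=3 ship[1->2]=2 ship[0->1]=2 prod=4 -> inv=[10 2 2]
Step 3: demand=4,sold=2 ship[1->2]=2 ship[0->1]=2 prod=4 -> inv=[12 2 2]
Step 4: demand=4,sold=2 ship[1->2]=2 ship[0->1]=2 prod=4 -> inv=[14 2 2]
Step 5: demand=4,sold=2 ship[1->2]=2 ship[0->1]=2 prod=4 -> inv=[16 2 2]

16 2 2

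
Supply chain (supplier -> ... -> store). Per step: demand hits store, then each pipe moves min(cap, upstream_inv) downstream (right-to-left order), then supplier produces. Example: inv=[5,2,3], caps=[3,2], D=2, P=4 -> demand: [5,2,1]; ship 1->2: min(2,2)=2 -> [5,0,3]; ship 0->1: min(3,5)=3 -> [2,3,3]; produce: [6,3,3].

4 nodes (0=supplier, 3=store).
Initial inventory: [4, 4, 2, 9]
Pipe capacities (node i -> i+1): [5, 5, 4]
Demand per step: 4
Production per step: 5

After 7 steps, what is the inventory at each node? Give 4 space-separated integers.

Step 1: demand=4,sold=4 ship[2->3]=2 ship[1->2]=4 ship[0->1]=4 prod=5 -> inv=[5 4 4 7]
Step 2: demand=4,sold=4 ship[2->3]=4 ship[1->2]=4 ship[0->1]=5 prod=5 -> inv=[5 5 4 7]
Step 3: demand=4,sold=4 ship[2->3]=4 ship[1->2]=5 ship[0->1]=5 prod=5 -> inv=[5 5 5 7]
Step 4: demand=4,sold=4 ship[2->3]=4 ship[1->2]=5 ship[0->1]=5 prod=5 -> inv=[5 5 6 7]
Step 5: demand=4,sold=4 ship[2->3]=4 ship[1->2]=5 ship[0->1]=5 prod=5 -> inv=[5 5 7 7]
Step 6: demand=4,sold=4 ship[2->3]=4 ship[1->2]=5 ship[0->1]=5 prod=5 -> inv=[5 5 8 7]
Step 7: demand=4,sold=4 ship[2->3]=4 ship[1->2]=5 ship[0->1]=5 prod=5 -> inv=[5 5 9 7]

5 5 9 7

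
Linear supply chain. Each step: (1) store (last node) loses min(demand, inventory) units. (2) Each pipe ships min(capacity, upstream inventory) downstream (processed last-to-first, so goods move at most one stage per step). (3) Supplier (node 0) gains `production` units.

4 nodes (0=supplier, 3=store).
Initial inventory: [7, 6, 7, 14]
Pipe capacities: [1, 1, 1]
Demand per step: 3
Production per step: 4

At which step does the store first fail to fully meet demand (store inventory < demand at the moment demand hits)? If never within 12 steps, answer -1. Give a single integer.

Step 1: demand=3,sold=3 ship[2->3]=1 ship[1->2]=1 ship[0->1]=1 prod=4 -> [10 6 7 12]
Step 2: demand=3,sold=3 ship[2->3]=1 ship[1->2]=1 ship[0->1]=1 prod=4 -> [13 6 7 10]
Step 3: demand=3,sold=3 ship[2->3]=1 ship[1->2]=1 ship[0->1]=1 prod=4 -> [16 6 7 8]
Step 4: demand=3,sold=3 ship[2->3]=1 ship[1->2]=1 ship[0->1]=1 prod=4 -> [19 6 7 6]
Step 5: demand=3,sold=3 ship[2->3]=1 ship[1->2]=1 ship[0->1]=1 prod=4 -> [22 6 7 4]
Step 6: demand=3,sold=3 ship[2->3]=1 ship[1->2]=1 ship[0->1]=1 prod=4 -> [25 6 7 2]
Step 7: demand=3,sold=2 ship[2->3]=1 ship[1->2]=1 ship[0->1]=1 prod=4 -> [28 6 7 1]
Step 8: demand=3,sold=1 ship[2->3]=1 ship[1->2]=1 ship[0->1]=1 prod=4 -> [31 6 7 1]
Step 9: demand=3,sold=1 ship[2->3]=1 ship[1->2]=1 ship[0->1]=1 prod=4 -> [34 6 7 1]
Step 10: demand=3,sold=1 ship[2->3]=1 ship[1->2]=1 ship[0->1]=1 prod=4 -> [37 6 7 1]
Step 11: demand=3,sold=1 ship[2->3]=1 ship[1->2]=1 ship[0->1]=1 prod=4 -> [40 6 7 1]
Step 12: demand=3,sold=1 ship[2->3]=1 ship[1->2]=1 ship[0->1]=1 prod=4 -> [43 6 7 1]
First stockout at step 7

7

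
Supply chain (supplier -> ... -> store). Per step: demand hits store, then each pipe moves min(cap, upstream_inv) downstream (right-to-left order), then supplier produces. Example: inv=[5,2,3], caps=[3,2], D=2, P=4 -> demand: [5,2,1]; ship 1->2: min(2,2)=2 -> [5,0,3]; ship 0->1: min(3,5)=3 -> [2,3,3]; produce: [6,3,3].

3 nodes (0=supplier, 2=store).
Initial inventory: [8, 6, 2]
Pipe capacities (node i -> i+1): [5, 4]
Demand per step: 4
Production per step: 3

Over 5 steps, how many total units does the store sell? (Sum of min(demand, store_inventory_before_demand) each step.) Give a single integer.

Answer: 18

Derivation:
Step 1: sold=2 (running total=2) -> [6 7 4]
Step 2: sold=4 (running total=6) -> [4 8 4]
Step 3: sold=4 (running total=10) -> [3 8 4]
Step 4: sold=4 (running total=14) -> [3 7 4]
Step 5: sold=4 (running total=18) -> [3 6 4]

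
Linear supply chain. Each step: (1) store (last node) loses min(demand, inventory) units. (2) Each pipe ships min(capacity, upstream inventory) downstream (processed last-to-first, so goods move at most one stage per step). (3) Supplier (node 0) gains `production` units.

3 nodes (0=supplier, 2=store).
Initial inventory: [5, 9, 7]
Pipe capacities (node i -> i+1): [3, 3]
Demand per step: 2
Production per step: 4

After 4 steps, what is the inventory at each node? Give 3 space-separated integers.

Step 1: demand=2,sold=2 ship[1->2]=3 ship[0->1]=3 prod=4 -> inv=[6 9 8]
Step 2: demand=2,sold=2 ship[1->2]=3 ship[0->1]=3 prod=4 -> inv=[7 9 9]
Step 3: demand=2,sold=2 ship[1->2]=3 ship[0->1]=3 prod=4 -> inv=[8 9 10]
Step 4: demand=2,sold=2 ship[1->2]=3 ship[0->1]=3 prod=4 -> inv=[9 9 11]

9 9 11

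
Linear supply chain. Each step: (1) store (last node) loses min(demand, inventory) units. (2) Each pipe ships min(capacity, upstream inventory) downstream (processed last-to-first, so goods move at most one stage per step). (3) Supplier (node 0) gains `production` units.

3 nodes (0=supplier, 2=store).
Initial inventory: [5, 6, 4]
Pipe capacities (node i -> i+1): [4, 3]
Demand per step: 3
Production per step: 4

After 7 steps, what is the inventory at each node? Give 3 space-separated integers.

Step 1: demand=3,sold=3 ship[1->2]=3 ship[0->1]=4 prod=4 -> inv=[5 7 4]
Step 2: demand=3,sold=3 ship[1->2]=3 ship[0->1]=4 prod=4 -> inv=[5 8 4]
Step 3: demand=3,sold=3 ship[1->2]=3 ship[0->1]=4 prod=4 -> inv=[5 9 4]
Step 4: demand=3,sold=3 ship[1->2]=3 ship[0->1]=4 prod=4 -> inv=[5 10 4]
Step 5: demand=3,sold=3 ship[1->2]=3 ship[0->1]=4 prod=4 -> inv=[5 11 4]
Step 6: demand=3,sold=3 ship[1->2]=3 ship[0->1]=4 prod=4 -> inv=[5 12 4]
Step 7: demand=3,sold=3 ship[1->2]=3 ship[0->1]=4 prod=4 -> inv=[5 13 4]

5 13 4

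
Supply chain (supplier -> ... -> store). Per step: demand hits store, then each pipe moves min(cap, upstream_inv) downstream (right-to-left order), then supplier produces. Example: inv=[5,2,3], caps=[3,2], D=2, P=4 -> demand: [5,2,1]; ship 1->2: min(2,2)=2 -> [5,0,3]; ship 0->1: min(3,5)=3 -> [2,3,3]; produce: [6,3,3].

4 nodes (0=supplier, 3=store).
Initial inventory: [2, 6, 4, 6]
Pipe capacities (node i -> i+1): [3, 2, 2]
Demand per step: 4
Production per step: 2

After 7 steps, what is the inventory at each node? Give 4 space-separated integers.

Step 1: demand=4,sold=4 ship[2->3]=2 ship[1->2]=2 ship[0->1]=2 prod=2 -> inv=[2 6 4 4]
Step 2: demand=4,sold=4 ship[2->3]=2 ship[1->2]=2 ship[0->1]=2 prod=2 -> inv=[2 6 4 2]
Step 3: demand=4,sold=2 ship[2->3]=2 ship[1->2]=2 ship[0->1]=2 prod=2 -> inv=[2 6 4 2]
Step 4: demand=4,sold=2 ship[2->3]=2 ship[1->2]=2 ship[0->1]=2 prod=2 -> inv=[2 6 4 2]
Step 5: demand=4,sold=2 ship[2->3]=2 ship[1->2]=2 ship[0->1]=2 prod=2 -> inv=[2 6 4 2]
Step 6: demand=4,sold=2 ship[2->3]=2 ship[1->2]=2 ship[0->1]=2 prod=2 -> inv=[2 6 4 2]
Step 7: demand=4,sold=2 ship[2->3]=2 ship[1->2]=2 ship[0->1]=2 prod=2 -> inv=[2 6 4 2]

2 6 4 2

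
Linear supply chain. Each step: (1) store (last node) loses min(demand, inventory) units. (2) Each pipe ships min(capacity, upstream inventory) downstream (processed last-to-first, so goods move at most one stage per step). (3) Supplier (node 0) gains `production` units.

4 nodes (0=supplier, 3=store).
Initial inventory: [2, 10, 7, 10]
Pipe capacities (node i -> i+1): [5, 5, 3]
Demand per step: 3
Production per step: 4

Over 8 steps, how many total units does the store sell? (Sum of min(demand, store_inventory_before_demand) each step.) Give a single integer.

Answer: 24

Derivation:
Step 1: sold=3 (running total=3) -> [4 7 9 10]
Step 2: sold=3 (running total=6) -> [4 6 11 10]
Step 3: sold=3 (running total=9) -> [4 5 13 10]
Step 4: sold=3 (running total=12) -> [4 4 15 10]
Step 5: sold=3 (running total=15) -> [4 4 16 10]
Step 6: sold=3 (running total=18) -> [4 4 17 10]
Step 7: sold=3 (running total=21) -> [4 4 18 10]
Step 8: sold=3 (running total=24) -> [4 4 19 10]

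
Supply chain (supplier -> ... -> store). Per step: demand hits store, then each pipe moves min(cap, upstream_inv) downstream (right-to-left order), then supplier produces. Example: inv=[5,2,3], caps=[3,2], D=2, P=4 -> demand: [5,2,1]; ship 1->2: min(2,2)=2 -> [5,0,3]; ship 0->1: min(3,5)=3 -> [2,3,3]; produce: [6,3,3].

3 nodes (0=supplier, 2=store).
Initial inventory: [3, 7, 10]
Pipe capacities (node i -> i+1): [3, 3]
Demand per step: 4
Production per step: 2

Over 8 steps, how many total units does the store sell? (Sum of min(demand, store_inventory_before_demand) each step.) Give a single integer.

Step 1: sold=4 (running total=4) -> [2 7 9]
Step 2: sold=4 (running total=8) -> [2 6 8]
Step 3: sold=4 (running total=12) -> [2 5 7]
Step 4: sold=4 (running total=16) -> [2 4 6]
Step 5: sold=4 (running total=20) -> [2 3 5]
Step 6: sold=4 (running total=24) -> [2 2 4]
Step 7: sold=4 (running total=28) -> [2 2 2]
Step 8: sold=2 (running total=30) -> [2 2 2]

Answer: 30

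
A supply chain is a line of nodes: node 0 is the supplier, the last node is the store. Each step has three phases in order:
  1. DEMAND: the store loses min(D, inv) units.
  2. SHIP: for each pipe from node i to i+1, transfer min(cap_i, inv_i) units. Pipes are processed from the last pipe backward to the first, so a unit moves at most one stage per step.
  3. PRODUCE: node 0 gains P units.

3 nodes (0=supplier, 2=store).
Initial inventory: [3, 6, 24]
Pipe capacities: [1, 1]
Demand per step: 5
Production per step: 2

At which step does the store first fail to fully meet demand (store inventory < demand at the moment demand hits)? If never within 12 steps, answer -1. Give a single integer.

Step 1: demand=5,sold=5 ship[1->2]=1 ship[0->1]=1 prod=2 -> [4 6 20]
Step 2: demand=5,sold=5 ship[1->2]=1 ship[0->1]=1 prod=2 -> [5 6 16]
Step 3: demand=5,sold=5 ship[1->2]=1 ship[0->1]=1 prod=2 -> [6 6 12]
Step 4: demand=5,sold=5 ship[1->2]=1 ship[0->1]=1 prod=2 -> [7 6 8]
Step 5: demand=5,sold=5 ship[1->2]=1 ship[0->1]=1 prod=2 -> [8 6 4]
Step 6: demand=5,sold=4 ship[1->2]=1 ship[0->1]=1 prod=2 -> [9 6 1]
Step 7: demand=5,sold=1 ship[1->2]=1 ship[0->1]=1 prod=2 -> [10 6 1]
Step 8: demand=5,sold=1 ship[1->2]=1 ship[0->1]=1 prod=2 -> [11 6 1]
Step 9: demand=5,sold=1 ship[1->2]=1 ship[0->1]=1 prod=2 -> [12 6 1]
Step 10: demand=5,sold=1 ship[1->2]=1 ship[0->1]=1 prod=2 -> [13 6 1]
Step 11: demand=5,sold=1 ship[1->2]=1 ship[0->1]=1 prod=2 -> [14 6 1]
Step 12: demand=5,sold=1 ship[1->2]=1 ship[0->1]=1 prod=2 -> [15 6 1]
First stockout at step 6

6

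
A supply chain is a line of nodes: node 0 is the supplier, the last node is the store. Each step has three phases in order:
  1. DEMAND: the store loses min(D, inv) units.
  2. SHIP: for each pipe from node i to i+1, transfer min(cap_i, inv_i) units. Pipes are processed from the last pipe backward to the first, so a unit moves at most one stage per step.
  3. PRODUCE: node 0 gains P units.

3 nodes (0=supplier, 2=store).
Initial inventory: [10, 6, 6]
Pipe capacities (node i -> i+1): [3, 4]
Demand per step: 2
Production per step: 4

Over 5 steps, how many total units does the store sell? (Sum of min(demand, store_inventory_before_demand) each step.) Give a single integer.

Answer: 10

Derivation:
Step 1: sold=2 (running total=2) -> [11 5 8]
Step 2: sold=2 (running total=4) -> [12 4 10]
Step 3: sold=2 (running total=6) -> [13 3 12]
Step 4: sold=2 (running total=8) -> [14 3 13]
Step 5: sold=2 (running total=10) -> [15 3 14]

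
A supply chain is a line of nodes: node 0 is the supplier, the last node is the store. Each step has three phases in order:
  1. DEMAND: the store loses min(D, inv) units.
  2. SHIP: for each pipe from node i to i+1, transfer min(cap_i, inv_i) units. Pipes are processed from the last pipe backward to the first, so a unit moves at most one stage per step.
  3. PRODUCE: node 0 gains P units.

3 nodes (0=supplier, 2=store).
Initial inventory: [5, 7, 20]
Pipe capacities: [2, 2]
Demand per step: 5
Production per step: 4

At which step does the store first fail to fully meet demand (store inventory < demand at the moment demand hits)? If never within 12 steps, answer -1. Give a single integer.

Step 1: demand=5,sold=5 ship[1->2]=2 ship[0->1]=2 prod=4 -> [7 7 17]
Step 2: demand=5,sold=5 ship[1->2]=2 ship[0->1]=2 prod=4 -> [9 7 14]
Step 3: demand=5,sold=5 ship[1->2]=2 ship[0->1]=2 prod=4 -> [11 7 11]
Step 4: demand=5,sold=5 ship[1->2]=2 ship[0->1]=2 prod=4 -> [13 7 8]
Step 5: demand=5,sold=5 ship[1->2]=2 ship[0->1]=2 prod=4 -> [15 7 5]
Step 6: demand=5,sold=5 ship[1->2]=2 ship[0->1]=2 prod=4 -> [17 7 2]
Step 7: demand=5,sold=2 ship[1->2]=2 ship[0->1]=2 prod=4 -> [19 7 2]
Step 8: demand=5,sold=2 ship[1->2]=2 ship[0->1]=2 prod=4 -> [21 7 2]
Step 9: demand=5,sold=2 ship[1->2]=2 ship[0->1]=2 prod=4 -> [23 7 2]
Step 10: demand=5,sold=2 ship[1->2]=2 ship[0->1]=2 prod=4 -> [25 7 2]
Step 11: demand=5,sold=2 ship[1->2]=2 ship[0->1]=2 prod=4 -> [27 7 2]
Step 12: demand=5,sold=2 ship[1->2]=2 ship[0->1]=2 prod=4 -> [29 7 2]
First stockout at step 7

7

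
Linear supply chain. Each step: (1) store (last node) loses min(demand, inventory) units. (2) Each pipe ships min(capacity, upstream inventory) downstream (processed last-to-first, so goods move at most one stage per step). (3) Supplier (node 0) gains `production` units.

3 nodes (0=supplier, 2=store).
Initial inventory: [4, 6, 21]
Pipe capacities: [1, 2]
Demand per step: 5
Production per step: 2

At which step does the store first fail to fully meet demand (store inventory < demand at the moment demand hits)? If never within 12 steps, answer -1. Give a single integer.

Step 1: demand=5,sold=5 ship[1->2]=2 ship[0->1]=1 prod=2 -> [5 5 18]
Step 2: demand=5,sold=5 ship[1->2]=2 ship[0->1]=1 prod=2 -> [6 4 15]
Step 3: demand=5,sold=5 ship[1->2]=2 ship[0->1]=1 prod=2 -> [7 3 12]
Step 4: demand=5,sold=5 ship[1->2]=2 ship[0->1]=1 prod=2 -> [8 2 9]
Step 5: demand=5,sold=5 ship[1->2]=2 ship[0->1]=1 prod=2 -> [9 1 6]
Step 6: demand=5,sold=5 ship[1->2]=1 ship[0->1]=1 prod=2 -> [10 1 2]
Step 7: demand=5,sold=2 ship[1->2]=1 ship[0->1]=1 prod=2 -> [11 1 1]
Step 8: demand=5,sold=1 ship[1->2]=1 ship[0->1]=1 prod=2 -> [12 1 1]
Step 9: demand=5,sold=1 ship[1->2]=1 ship[0->1]=1 prod=2 -> [13 1 1]
Step 10: demand=5,sold=1 ship[1->2]=1 ship[0->1]=1 prod=2 -> [14 1 1]
Step 11: demand=5,sold=1 ship[1->2]=1 ship[0->1]=1 prod=2 -> [15 1 1]
Step 12: demand=5,sold=1 ship[1->2]=1 ship[0->1]=1 prod=2 -> [16 1 1]
First stockout at step 7

7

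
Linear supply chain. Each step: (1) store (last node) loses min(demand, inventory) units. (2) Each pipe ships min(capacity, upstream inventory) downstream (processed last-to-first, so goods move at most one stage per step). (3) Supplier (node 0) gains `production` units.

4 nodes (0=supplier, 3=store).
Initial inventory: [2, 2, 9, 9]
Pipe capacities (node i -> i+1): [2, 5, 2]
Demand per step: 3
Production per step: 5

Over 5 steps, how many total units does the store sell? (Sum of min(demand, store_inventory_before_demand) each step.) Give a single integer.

Answer: 15

Derivation:
Step 1: sold=3 (running total=3) -> [5 2 9 8]
Step 2: sold=3 (running total=6) -> [8 2 9 7]
Step 3: sold=3 (running total=9) -> [11 2 9 6]
Step 4: sold=3 (running total=12) -> [14 2 9 5]
Step 5: sold=3 (running total=15) -> [17 2 9 4]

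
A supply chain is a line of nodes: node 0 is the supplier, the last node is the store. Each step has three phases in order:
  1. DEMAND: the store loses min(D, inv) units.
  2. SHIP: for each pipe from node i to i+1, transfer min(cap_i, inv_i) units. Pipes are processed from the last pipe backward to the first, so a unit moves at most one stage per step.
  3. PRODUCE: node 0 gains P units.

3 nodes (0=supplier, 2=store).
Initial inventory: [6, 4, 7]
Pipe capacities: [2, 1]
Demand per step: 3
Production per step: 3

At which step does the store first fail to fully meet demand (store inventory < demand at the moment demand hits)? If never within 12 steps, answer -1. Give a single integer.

Step 1: demand=3,sold=3 ship[1->2]=1 ship[0->1]=2 prod=3 -> [7 5 5]
Step 2: demand=3,sold=3 ship[1->2]=1 ship[0->1]=2 prod=3 -> [8 6 3]
Step 3: demand=3,sold=3 ship[1->2]=1 ship[0->1]=2 prod=3 -> [9 7 1]
Step 4: demand=3,sold=1 ship[1->2]=1 ship[0->1]=2 prod=3 -> [10 8 1]
Step 5: demand=3,sold=1 ship[1->2]=1 ship[0->1]=2 prod=3 -> [11 9 1]
Step 6: demand=3,sold=1 ship[1->2]=1 ship[0->1]=2 prod=3 -> [12 10 1]
Step 7: demand=3,sold=1 ship[1->2]=1 ship[0->1]=2 prod=3 -> [13 11 1]
Step 8: demand=3,sold=1 ship[1->2]=1 ship[0->1]=2 prod=3 -> [14 12 1]
Step 9: demand=3,sold=1 ship[1->2]=1 ship[0->1]=2 prod=3 -> [15 13 1]
Step 10: demand=3,sold=1 ship[1->2]=1 ship[0->1]=2 prod=3 -> [16 14 1]
Step 11: demand=3,sold=1 ship[1->2]=1 ship[0->1]=2 prod=3 -> [17 15 1]
Step 12: demand=3,sold=1 ship[1->2]=1 ship[0->1]=2 prod=3 -> [18 16 1]
First stockout at step 4

4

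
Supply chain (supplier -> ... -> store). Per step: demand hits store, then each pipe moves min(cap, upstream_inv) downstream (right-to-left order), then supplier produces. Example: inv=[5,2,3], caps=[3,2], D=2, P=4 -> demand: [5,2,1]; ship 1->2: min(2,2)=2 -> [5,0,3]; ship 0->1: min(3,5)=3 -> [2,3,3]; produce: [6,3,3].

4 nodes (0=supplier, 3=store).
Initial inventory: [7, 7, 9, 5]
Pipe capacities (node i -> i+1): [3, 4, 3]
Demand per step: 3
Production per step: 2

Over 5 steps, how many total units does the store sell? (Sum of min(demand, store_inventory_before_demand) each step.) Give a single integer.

Answer: 15

Derivation:
Step 1: sold=3 (running total=3) -> [6 6 10 5]
Step 2: sold=3 (running total=6) -> [5 5 11 5]
Step 3: sold=3 (running total=9) -> [4 4 12 5]
Step 4: sold=3 (running total=12) -> [3 3 13 5]
Step 5: sold=3 (running total=15) -> [2 3 13 5]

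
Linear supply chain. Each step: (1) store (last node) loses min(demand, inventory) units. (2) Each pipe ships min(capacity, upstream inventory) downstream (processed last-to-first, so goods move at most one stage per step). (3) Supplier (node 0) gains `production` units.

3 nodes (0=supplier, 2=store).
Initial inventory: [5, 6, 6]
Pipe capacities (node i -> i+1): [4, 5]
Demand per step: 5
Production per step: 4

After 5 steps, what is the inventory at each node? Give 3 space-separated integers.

Step 1: demand=5,sold=5 ship[1->2]=5 ship[0->1]=4 prod=4 -> inv=[5 5 6]
Step 2: demand=5,sold=5 ship[1->2]=5 ship[0->1]=4 prod=4 -> inv=[5 4 6]
Step 3: demand=5,sold=5 ship[1->2]=4 ship[0->1]=4 prod=4 -> inv=[5 4 5]
Step 4: demand=5,sold=5 ship[1->2]=4 ship[0->1]=4 prod=4 -> inv=[5 4 4]
Step 5: demand=5,sold=4 ship[1->2]=4 ship[0->1]=4 prod=4 -> inv=[5 4 4]

5 4 4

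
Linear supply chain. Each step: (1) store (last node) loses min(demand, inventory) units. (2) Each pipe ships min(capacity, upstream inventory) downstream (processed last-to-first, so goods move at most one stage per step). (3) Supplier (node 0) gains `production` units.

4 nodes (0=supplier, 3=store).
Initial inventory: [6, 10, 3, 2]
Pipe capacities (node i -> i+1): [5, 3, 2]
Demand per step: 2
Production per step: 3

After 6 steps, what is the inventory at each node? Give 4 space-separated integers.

Step 1: demand=2,sold=2 ship[2->3]=2 ship[1->2]=3 ship[0->1]=5 prod=3 -> inv=[4 12 4 2]
Step 2: demand=2,sold=2 ship[2->3]=2 ship[1->2]=3 ship[0->1]=4 prod=3 -> inv=[3 13 5 2]
Step 3: demand=2,sold=2 ship[2->3]=2 ship[1->2]=3 ship[0->1]=3 prod=3 -> inv=[3 13 6 2]
Step 4: demand=2,sold=2 ship[2->3]=2 ship[1->2]=3 ship[0->1]=3 prod=3 -> inv=[3 13 7 2]
Step 5: demand=2,sold=2 ship[2->3]=2 ship[1->2]=3 ship[0->1]=3 prod=3 -> inv=[3 13 8 2]
Step 6: demand=2,sold=2 ship[2->3]=2 ship[1->2]=3 ship[0->1]=3 prod=3 -> inv=[3 13 9 2]

3 13 9 2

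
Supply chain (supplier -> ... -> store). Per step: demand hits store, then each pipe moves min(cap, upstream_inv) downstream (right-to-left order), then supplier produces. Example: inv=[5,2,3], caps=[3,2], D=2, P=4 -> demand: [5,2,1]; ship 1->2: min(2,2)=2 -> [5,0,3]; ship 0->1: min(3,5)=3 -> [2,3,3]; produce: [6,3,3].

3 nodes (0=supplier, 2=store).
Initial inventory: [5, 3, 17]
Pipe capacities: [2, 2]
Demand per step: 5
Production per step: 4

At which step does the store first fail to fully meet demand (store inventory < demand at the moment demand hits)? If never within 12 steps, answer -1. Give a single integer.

Step 1: demand=5,sold=5 ship[1->2]=2 ship[0->1]=2 prod=4 -> [7 3 14]
Step 2: demand=5,sold=5 ship[1->2]=2 ship[0->1]=2 prod=4 -> [9 3 11]
Step 3: demand=5,sold=5 ship[1->2]=2 ship[0->1]=2 prod=4 -> [11 3 8]
Step 4: demand=5,sold=5 ship[1->2]=2 ship[0->1]=2 prod=4 -> [13 3 5]
Step 5: demand=5,sold=5 ship[1->2]=2 ship[0->1]=2 prod=4 -> [15 3 2]
Step 6: demand=5,sold=2 ship[1->2]=2 ship[0->1]=2 prod=4 -> [17 3 2]
Step 7: demand=5,sold=2 ship[1->2]=2 ship[0->1]=2 prod=4 -> [19 3 2]
Step 8: demand=5,sold=2 ship[1->2]=2 ship[0->1]=2 prod=4 -> [21 3 2]
Step 9: demand=5,sold=2 ship[1->2]=2 ship[0->1]=2 prod=4 -> [23 3 2]
Step 10: demand=5,sold=2 ship[1->2]=2 ship[0->1]=2 prod=4 -> [25 3 2]
Step 11: demand=5,sold=2 ship[1->2]=2 ship[0->1]=2 prod=4 -> [27 3 2]
Step 12: demand=5,sold=2 ship[1->2]=2 ship[0->1]=2 prod=4 -> [29 3 2]
First stockout at step 6

6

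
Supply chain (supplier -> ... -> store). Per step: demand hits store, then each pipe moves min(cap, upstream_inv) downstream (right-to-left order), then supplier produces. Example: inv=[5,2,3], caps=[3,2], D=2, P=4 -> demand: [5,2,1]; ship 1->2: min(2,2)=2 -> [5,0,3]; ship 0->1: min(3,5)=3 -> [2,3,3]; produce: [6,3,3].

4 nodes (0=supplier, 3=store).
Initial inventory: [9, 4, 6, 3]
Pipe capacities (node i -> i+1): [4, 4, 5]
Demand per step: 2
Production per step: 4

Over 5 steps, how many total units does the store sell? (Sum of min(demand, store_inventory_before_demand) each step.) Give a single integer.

Step 1: sold=2 (running total=2) -> [9 4 5 6]
Step 2: sold=2 (running total=4) -> [9 4 4 9]
Step 3: sold=2 (running total=6) -> [9 4 4 11]
Step 4: sold=2 (running total=8) -> [9 4 4 13]
Step 5: sold=2 (running total=10) -> [9 4 4 15]

Answer: 10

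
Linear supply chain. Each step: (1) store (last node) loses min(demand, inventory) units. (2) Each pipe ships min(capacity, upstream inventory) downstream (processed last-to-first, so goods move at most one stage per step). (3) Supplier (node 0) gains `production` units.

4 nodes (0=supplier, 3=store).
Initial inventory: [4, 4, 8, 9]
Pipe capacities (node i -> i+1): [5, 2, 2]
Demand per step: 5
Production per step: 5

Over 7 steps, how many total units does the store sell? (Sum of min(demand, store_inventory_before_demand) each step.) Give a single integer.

Step 1: sold=5 (running total=5) -> [5 6 8 6]
Step 2: sold=5 (running total=10) -> [5 9 8 3]
Step 3: sold=3 (running total=13) -> [5 12 8 2]
Step 4: sold=2 (running total=15) -> [5 15 8 2]
Step 5: sold=2 (running total=17) -> [5 18 8 2]
Step 6: sold=2 (running total=19) -> [5 21 8 2]
Step 7: sold=2 (running total=21) -> [5 24 8 2]

Answer: 21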